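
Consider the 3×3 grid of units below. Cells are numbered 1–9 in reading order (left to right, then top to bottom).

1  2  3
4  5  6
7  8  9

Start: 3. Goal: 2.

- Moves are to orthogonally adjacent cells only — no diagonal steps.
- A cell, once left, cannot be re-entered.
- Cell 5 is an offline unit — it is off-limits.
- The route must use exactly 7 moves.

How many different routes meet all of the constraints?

Need simple routes of exactly 7 moves from 3 to 2 (Manhattan distance 1, so 3 moves are spent on a detour and 3 undoing it).
Enumerating: 3 6 9 8 7 4 1 2.
That gives 1 route.

1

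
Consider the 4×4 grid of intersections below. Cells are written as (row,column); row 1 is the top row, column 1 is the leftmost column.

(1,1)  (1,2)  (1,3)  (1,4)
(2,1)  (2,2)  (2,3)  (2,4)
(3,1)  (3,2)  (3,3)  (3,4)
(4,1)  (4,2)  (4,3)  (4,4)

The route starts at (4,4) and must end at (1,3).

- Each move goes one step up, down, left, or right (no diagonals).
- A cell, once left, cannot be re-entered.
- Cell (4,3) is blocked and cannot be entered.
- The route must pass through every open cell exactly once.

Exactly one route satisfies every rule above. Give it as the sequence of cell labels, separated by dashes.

(4,4) - (3,4) - (3,3) - (3,2) - (4,2) - (4,1) - (3,1) - (2,1) - (1,1) - (1,2) - (2,2) - (2,3) - (2,4) - (1,4) - (1,3)

Need to visit all 15 open cells exactly once, starting at (4,4) and ending at (1,3).
Cell (1,1) has only two open neighbours ((2,1) and (1,2)), so the path must pass straight through it: one of those is the cell it's entered from and the other is where it exits.
Route from (4,4): up to (3,4), 2× left (reaching (3,2)), down to (4,2), left to (4,1), 3× up (reaching (1,1)), right to (1,2), down to (2,2), 2× right (reaching (2,4)), up to (1,4), left to (1,3) — 14 moves in all.
Check: all 15 open cells covered.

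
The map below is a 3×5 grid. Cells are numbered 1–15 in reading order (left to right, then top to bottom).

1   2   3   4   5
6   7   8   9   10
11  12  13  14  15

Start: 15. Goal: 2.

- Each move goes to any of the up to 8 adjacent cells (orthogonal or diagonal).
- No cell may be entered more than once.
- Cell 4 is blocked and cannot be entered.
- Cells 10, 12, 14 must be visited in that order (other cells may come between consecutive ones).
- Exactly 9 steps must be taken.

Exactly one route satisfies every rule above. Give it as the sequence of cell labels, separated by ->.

15 -> 10 -> 9 -> 3 -> 7 -> 12 -> 13 -> 14 -> 8 -> 2

The waypoints must appear in the order 10, 12, 14, with no cell reused.
Route from 15: up to 10, left to 9, up-left to 3, down-left to 7, down to 12, 2× right (reaching 14), 2× up-left (reaching 2) — 9 moves in all.
Check: order respected (10 at step 1, 12 at step 5, 14 at step 7); 9 moves as required.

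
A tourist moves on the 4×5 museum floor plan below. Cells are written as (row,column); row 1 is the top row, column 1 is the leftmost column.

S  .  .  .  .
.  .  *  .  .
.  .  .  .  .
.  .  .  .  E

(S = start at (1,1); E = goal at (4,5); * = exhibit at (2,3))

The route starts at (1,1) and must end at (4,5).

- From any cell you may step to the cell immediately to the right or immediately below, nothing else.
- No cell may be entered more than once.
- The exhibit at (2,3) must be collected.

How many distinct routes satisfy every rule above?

A right/down-only route from (1,1) to (4,5) makes exactly 3 down-moves and 4 right-moves in some order.
With no other constraints that would be C(7,3) = 35 routes.
Split at (2,3) and multiply the segment counts: (1,1)→(2,3): 3; (2,3)→(4,5): 6; product = 18.
That gives 18 routes.

18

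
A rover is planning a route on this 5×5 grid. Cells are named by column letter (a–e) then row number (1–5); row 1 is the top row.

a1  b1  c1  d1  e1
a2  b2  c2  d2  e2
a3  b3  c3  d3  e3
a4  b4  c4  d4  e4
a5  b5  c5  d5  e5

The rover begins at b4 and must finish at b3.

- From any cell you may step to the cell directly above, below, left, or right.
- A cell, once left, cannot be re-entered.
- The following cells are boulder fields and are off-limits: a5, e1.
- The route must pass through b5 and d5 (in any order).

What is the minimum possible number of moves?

7

Any route passes through b5 and d5 in some order between b4 and b3. Summing Manhattan distances along each leg and taking the cheapest ordering (b4 → d5 → b5 → b3) gives a lower bound of 3 + 2 + 2 = 7 moves.
A route of 7 moves achieves this: b4 → b5 → c5 → d5 → d4 → d3 → c3 → b3.
Since 7 matches the lower bound, it is optimal.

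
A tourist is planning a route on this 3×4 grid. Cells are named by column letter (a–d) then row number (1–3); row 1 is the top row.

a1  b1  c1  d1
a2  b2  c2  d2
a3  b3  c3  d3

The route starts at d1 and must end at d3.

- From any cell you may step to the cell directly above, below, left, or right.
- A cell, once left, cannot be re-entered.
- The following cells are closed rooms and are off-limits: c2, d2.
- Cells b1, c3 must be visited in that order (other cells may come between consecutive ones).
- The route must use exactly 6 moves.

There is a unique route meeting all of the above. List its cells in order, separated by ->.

d1 -> c1 -> b1 -> b2 -> b3 -> c3 -> d3

The waypoints must appear in the order b1, c3, with no cell reused.
Route from d1: 2× left (reaching b1), 2× down (reaching b3), 2× right (reaching d3) — 6 moves in all.
Check: order respected (b1 at step 2, c3 at step 5); 6 moves as required.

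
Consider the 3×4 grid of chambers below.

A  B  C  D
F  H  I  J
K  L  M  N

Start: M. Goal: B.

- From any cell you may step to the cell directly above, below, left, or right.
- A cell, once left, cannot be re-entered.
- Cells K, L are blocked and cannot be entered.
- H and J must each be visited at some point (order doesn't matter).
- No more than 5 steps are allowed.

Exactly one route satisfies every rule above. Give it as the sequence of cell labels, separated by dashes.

Any route must reach H and J and still end at B within 5 moves, so the order of the required stops is forced.
Route from M: right to N, up to J, 2× left (reaching H), up to B — 5 moves in all.
Check: all required cells visited; 5 ≤ 5 moves.

M - N - J - I - H - B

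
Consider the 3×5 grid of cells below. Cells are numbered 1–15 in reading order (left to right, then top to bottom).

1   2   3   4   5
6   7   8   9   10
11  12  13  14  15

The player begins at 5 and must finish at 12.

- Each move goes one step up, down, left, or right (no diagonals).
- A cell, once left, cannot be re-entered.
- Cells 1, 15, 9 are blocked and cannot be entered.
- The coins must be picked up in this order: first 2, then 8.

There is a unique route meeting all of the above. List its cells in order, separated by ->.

5 -> 4 -> 3 -> 2 -> 7 -> 8 -> 13 -> 12

The waypoints must appear in the order 2, 8, with no cell reused.
Route from 5: left 3 to 2, down 1 to 7, right 1 to 8, down 1 to 13, left 1 to 12 — 7 moves in all.
Check: order respected (2 at step 3, 8 at step 5).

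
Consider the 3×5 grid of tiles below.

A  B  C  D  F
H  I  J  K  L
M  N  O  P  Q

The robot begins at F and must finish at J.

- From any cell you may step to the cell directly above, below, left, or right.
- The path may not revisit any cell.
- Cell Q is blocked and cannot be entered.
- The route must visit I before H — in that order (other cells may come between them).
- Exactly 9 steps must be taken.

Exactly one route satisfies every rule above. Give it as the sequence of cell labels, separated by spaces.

F D C B I H M N O J

The waypoints must appear in the order I, H, with no cell reused.
Route from F: left 3 to B, down 1 to I, left 1 to H, down 1 to M, right 2 to O, up 1 to J — 9 moves in all.
Check: order respected (I at step 4, H at step 5); 9 moves as required.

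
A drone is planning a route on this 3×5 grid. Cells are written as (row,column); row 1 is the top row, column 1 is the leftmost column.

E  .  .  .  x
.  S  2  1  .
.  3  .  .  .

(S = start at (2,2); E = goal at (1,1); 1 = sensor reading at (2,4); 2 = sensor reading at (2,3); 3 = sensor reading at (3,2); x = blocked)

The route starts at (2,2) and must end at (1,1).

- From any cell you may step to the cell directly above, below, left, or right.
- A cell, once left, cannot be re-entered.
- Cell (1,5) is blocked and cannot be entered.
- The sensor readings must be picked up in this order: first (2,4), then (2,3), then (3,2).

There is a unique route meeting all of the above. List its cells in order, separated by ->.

The waypoints must appear in the order (2,4), (2,3), (3,2), with no cell reused.
Route from (2,2): up to (1,2), 2× right (reaching (1,4)), down to (2,4), left to (2,3), down to (3,3), 2× left (reaching (3,1)), 2× up (reaching (1,1)) — 10 moves in all.
Check: order respected (1 at step 4, 2 at step 5, 3 at step 7).

(2,2) -> (1,2) -> (1,3) -> (1,4) -> (2,4) -> (2,3) -> (3,3) -> (3,2) -> (3,1) -> (2,1) -> (1,1)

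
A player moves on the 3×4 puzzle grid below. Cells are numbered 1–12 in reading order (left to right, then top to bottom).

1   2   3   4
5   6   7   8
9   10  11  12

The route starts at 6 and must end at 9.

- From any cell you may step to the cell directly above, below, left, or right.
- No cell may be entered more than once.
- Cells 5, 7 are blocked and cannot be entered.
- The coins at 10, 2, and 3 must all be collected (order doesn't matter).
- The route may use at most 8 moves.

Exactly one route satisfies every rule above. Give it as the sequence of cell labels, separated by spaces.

The 8-move cap with required stops at 10, 2, 3 leaves no slack for detours.
Route from 6: up 1 to 2, right 2 to 4, down 2 to 12, left 3 to 9 — 8 moves in all.
Check: all required cells visited; 8 ≤ 8 moves.

6 2 3 4 8 12 11 10 9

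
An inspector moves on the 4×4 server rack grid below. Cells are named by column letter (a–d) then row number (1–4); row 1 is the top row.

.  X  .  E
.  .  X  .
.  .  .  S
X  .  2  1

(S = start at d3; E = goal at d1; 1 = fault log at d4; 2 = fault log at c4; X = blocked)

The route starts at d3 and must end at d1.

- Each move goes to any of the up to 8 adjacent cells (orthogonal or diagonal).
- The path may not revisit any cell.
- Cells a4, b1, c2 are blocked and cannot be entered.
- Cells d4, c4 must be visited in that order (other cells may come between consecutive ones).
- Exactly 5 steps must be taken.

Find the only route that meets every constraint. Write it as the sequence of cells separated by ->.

d3 -> d4 -> c4 -> c3 -> d2 -> d1

The waypoints must appear in the order d4, c4, with no cell reused.
Route from d3: down to d4, left to c4, up to c3, up-right to d2, up to d1 — 5 moves in all.
Check: order respected (1 at step 1, 2 at step 2); 5 moves as required.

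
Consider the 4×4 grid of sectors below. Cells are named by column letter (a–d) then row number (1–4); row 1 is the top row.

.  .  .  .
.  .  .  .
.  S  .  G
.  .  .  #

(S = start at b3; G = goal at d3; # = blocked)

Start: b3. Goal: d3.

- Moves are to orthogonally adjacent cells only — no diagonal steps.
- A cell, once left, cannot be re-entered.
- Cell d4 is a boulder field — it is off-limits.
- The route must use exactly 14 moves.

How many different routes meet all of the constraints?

5

Need simple routes of exactly 14 moves from b3 to d3 (Manhattan distance 2, so 6 moves are spent on a detour and 6 undoing it).
Enumerating: b3 b2 b1 a1 a2 a3 a4 b4 c4 c3 c2 c1 d1 d2 d3 | b3 b2 c2 c3 c4 b4 a4 a3 a2 a1 b1 c1 d1 d2 d3 | b3 b2 c2 d2 d1 c1 b1 a1 a2 a3 a4 b4 c4 c3 d3 | b3 a3 a4 b4 c4 c3 c2 b2 a2 a1 b1 c1 d1 d2 d3 | b3 c3 c4 b4 a4 a3 a2 a1 b1 b2 c2 c1 d1 d2 d3.
That gives 5 routes.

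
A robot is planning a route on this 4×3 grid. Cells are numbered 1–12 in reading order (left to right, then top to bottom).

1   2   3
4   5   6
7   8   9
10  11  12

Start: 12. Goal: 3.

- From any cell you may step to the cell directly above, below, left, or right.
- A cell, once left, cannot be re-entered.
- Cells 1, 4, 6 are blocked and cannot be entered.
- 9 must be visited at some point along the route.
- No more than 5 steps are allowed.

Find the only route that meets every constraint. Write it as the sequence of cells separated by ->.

12 -> 9 -> 8 -> 5 -> 2 -> 3

The 5-move cap with required stops at 9 leaves no slack for detours.
Route from 12: up to 9, left to 8, 2× up (reaching 2), right to 3 — 5 moves in all.
Check: all required cells visited; 5 ≤ 5 moves.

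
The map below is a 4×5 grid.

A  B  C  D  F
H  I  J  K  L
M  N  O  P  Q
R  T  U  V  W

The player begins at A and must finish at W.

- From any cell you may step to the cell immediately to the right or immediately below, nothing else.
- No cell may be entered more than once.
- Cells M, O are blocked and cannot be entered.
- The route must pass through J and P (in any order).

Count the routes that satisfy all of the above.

A right/down-only route from A to W makes exactly 3 down-moves and 4 right-moves in some order.
With no other constraints that would be C(7,3) = 35 routes.
A monotone route can only reach the required cells in the order J, P, so split there and multiply the segment counts (each segment already excludes blocked cells): A→J: 3; J→P: 1; P→W: 2; product = 6.
That gives 6 routes.

6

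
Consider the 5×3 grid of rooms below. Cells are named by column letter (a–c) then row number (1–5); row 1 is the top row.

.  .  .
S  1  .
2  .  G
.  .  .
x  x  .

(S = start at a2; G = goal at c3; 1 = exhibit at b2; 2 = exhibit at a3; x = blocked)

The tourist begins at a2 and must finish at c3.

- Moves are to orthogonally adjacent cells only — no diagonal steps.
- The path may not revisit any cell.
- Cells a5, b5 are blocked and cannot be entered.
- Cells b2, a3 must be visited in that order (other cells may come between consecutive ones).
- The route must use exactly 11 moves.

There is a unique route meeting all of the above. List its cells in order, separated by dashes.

a2 - a1 - b1 - c1 - c2 - b2 - b3 - a3 - a4 - b4 - c4 - c3

The waypoints must appear in the order b2, a3, with no cell reused.
Route from a2: up 1 to a1, right 2 to c1, down 1 to c2, left 1 to b2, down 1 to b3, left 1 to a3, down 1 to a4, right 2 to c4, up 1 to c3 — 11 moves in all.
Check: order respected (1 at step 5, 2 at step 7); 11 moves as required.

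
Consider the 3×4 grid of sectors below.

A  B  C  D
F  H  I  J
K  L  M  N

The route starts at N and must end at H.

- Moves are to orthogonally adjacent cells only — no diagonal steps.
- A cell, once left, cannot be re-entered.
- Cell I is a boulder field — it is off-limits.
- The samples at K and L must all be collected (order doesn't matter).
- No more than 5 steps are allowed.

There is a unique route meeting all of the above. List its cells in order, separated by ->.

N -> M -> L -> K -> F -> H

Any route must reach K and L and still end at H within 5 moves, so the order of the required stops is forced.
Route from N: left 3 to K, up 1 to F, right 1 to H — 5 moves in all.
Check: all required cells visited; 5 ≤ 5 moves.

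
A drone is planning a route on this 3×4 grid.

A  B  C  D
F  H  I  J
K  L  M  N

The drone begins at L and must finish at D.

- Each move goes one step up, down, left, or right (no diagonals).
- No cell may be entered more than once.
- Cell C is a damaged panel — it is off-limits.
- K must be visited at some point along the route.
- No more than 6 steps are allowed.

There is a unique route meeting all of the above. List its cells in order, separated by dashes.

The budget equals the shortest possible length, so every move has to be on a shortest route through the required cells.
Route from L: left 1 to K, up 1 to F, right 3 to J, up 1 to D — 6 moves in all.
Check: all required cells visited; 6 ≤ 6 moves.

L - K - F - H - I - J - D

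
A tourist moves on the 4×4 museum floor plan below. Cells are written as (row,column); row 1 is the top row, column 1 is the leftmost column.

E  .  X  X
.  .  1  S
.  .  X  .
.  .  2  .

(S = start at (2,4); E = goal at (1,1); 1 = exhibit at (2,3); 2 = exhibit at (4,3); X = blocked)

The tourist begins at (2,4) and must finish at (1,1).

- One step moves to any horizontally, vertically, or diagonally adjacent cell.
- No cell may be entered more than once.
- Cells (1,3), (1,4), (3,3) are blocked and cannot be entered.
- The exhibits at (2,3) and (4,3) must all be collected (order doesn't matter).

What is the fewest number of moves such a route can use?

6

Any route passes through (2,3) and (4,3) in some order between (2,4) and (1,1). Summing Chebyshev distances along each leg and taking the cheapest ordering ((2,4) → (2,3) → (4,3) → (1,1)) gives a lower bound of 1 + 2 + 3 = 6 moves.
A route of 6 moves achieves this: (2,4) → (2,3) → (3,4) → (4,3) → (3,2) → (2,1) → (1,1).
Since 6 matches the lower bound, it is optimal.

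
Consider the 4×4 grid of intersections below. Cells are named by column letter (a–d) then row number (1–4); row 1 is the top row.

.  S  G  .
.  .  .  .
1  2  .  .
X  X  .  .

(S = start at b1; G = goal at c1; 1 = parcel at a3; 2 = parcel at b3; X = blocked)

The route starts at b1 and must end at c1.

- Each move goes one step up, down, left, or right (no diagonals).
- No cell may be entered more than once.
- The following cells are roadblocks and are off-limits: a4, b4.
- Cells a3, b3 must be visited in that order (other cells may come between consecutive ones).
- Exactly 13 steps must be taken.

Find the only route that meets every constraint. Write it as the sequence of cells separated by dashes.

The waypoints must appear in the order a3, b3, with no cell reused.
Route from b1: left to a1, 2× down (reaching a3), right to b3, up to b2, right to c2, 2× down (reaching c4), right to d4, 3× up (reaching d1), left to c1 — 13 moves in all.
Check: order respected (1 at step 3, 2 at step 4); 13 moves as required.

b1 - a1 - a2 - a3 - b3 - b2 - c2 - c3 - c4 - d4 - d3 - d2 - d1 - c1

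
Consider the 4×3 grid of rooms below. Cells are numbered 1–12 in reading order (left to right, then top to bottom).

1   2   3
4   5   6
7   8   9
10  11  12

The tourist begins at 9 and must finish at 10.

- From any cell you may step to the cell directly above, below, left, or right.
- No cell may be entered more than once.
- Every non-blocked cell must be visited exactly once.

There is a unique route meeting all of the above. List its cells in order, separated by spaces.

Need to visit all 12 open cells exactly once, starting at 9 and ending at 10.
Cell 3 has only two open neighbours (6 and 2), so the path must pass straight through it: one of those is the cell it's entered from and the other is where it exits.
Route from 9: down to 12, left to 11, 2× up (reaching 5), right to 6, up to 3, 2× left (reaching 1), 3× down (reaching 10) — 11 moves in all.
Check: all 12 open cells covered.

9 12 11 8 5 6 3 2 1 4 7 10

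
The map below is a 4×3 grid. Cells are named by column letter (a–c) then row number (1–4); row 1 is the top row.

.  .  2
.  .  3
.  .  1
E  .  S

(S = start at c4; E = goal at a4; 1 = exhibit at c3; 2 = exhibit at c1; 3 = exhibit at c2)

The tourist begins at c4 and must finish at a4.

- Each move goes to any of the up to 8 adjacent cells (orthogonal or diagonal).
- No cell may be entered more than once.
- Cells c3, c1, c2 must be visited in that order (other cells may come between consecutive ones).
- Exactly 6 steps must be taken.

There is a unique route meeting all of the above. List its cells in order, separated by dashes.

c4 - c3 - b2 - c1 - c2 - b3 - a4

The waypoints must appear in the order c3, c1, c2, with no cell reused.
Route from c4: up to c3, up-left to b2, up-right to c1, down to c2, 2× down-left (reaching a4) — 6 moves in all.
Check: order respected (1 at step 1, 2 at step 3, 3 at step 4); 6 moves as required.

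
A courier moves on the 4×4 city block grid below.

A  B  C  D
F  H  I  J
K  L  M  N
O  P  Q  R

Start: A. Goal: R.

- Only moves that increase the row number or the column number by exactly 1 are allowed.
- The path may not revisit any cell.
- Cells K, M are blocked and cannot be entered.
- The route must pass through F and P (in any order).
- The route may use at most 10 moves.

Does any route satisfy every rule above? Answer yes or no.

One route that works: A → F → H → L → P → Q → R.

yes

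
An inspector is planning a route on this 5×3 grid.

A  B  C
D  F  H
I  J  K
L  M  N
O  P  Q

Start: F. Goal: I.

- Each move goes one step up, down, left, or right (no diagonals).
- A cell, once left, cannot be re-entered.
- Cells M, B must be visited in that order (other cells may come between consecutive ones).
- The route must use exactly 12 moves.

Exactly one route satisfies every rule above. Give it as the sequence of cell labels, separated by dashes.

F - J - M - P - Q - N - K - H - C - B - A - D - I

The waypoints must appear in the order M, B, with no cell reused.
Route from F: 3× down (reaching P), right to Q, 4× up (reaching C), 2× left (reaching A), 2× down (reaching I) — 12 moves in all.
Check: order respected (M at step 2, B at step 9); 12 moves as required.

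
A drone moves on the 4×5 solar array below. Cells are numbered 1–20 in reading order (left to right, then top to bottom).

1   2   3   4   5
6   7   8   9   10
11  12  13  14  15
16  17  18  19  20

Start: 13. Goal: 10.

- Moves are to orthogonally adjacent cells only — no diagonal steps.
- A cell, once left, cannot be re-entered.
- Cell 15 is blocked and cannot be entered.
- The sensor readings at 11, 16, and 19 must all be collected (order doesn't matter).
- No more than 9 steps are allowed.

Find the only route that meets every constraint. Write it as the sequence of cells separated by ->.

Any route must reach 11, 16, and 19 and still end at 10 within 9 moves, so the order of the required stops is forced.
Route from 13: left 2 to 11, down 1 to 16, right 3 to 19, up 2 to 9, right 1 to 10 — 9 moves in all.
Check: all required cells visited; 9 ≤ 9 moves.

13 -> 12 -> 11 -> 16 -> 17 -> 18 -> 19 -> 14 -> 9 -> 10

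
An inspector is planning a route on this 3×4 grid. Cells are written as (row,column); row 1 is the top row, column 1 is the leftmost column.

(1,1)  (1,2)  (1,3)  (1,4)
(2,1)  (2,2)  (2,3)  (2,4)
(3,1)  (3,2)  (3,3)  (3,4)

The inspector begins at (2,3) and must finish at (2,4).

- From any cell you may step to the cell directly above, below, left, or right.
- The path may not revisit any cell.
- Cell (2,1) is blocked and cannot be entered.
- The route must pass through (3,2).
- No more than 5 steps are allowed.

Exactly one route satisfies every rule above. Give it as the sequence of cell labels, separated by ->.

(2,3) -> (2,2) -> (3,2) -> (3,3) -> (3,4) -> (2,4)

Any route must reach (3,2) and still end at (2,4) within 5 moves, so the order of the required stops is forced.
Route from (2,3): left to (2,2), down to (3,2), 2× right (reaching (3,4)), up to (2,4) — 5 moves in all.
Check: all required cells visited; 5 ≤ 5 moves.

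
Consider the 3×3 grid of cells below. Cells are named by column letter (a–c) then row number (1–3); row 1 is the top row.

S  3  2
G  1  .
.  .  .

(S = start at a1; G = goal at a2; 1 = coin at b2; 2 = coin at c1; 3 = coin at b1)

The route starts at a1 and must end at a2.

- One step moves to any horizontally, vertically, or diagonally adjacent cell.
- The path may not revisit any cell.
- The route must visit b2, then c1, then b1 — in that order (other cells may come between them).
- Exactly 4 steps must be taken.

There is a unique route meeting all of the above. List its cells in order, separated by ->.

a1 -> b2 -> c1 -> b1 -> a2

The waypoints must appear in the order b2, c1, b1, with no cell reused.
Route from a1: down-right to b2, up-right to c1, left to b1, down-left to a2 — 4 moves in all.
Check: order respected (1 at step 1, 2 at step 2, 3 at step 3); 4 moves as required.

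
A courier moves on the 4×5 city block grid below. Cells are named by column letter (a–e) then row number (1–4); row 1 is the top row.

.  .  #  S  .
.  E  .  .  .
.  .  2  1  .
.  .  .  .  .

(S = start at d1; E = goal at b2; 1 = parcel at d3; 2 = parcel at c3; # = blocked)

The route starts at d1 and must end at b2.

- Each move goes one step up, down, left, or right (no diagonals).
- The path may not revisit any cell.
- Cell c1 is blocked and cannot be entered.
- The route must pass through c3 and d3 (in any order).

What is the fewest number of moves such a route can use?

Any route passes through c3 and d3 in some order between d1 and b2. Summing Manhattan distances along each leg and taking the cheapest ordering (d1 → d3 → c3 → b2) gives a lower bound of 2 + 1 + 2 = 5 moves.
A route of 5 moves achieves this: d1 → d2 → d3 → c3 → c2 → b2.
Since 5 matches the lower bound, it is optimal.

5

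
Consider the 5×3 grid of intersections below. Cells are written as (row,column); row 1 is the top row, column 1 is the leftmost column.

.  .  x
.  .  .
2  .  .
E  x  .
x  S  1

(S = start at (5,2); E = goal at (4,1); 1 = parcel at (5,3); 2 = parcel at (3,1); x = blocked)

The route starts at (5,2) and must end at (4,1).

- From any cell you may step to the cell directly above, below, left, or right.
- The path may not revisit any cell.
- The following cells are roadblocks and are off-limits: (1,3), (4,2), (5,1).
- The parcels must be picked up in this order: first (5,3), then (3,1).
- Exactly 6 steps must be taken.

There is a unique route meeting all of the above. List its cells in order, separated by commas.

(5,2), (5,3), (4,3), (3,3), (3,2), (3,1), (4,1)

The waypoints must appear in the order (5,3), (3,1), with no cell reused.
Route from (5,2): right to (5,3), 2× up (reaching (3,3)), 2× left (reaching (3,1)), down to (4,1) — 6 moves in all.
Check: order respected (1 at step 1, 2 at step 5); 6 moves as required.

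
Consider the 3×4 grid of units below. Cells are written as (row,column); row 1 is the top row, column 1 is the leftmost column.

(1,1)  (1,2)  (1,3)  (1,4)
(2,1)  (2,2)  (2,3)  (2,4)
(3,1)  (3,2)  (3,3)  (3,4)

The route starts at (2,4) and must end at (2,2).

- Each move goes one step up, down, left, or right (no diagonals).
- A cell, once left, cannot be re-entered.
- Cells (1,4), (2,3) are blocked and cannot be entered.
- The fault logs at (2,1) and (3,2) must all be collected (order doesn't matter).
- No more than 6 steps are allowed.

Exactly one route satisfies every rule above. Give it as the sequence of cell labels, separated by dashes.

(2,4) - (3,4) - (3,3) - (3,2) - (3,1) - (2,1) - (2,2)

The budget equals the shortest possible length, so every move has to be on a shortest route through the required cells.
Route from (2,4): down to (3,4), 3× left (reaching (3,1)), up to (2,1), right to (2,2) — 6 moves in all.
Check: all required cells visited; 6 ≤ 6 moves.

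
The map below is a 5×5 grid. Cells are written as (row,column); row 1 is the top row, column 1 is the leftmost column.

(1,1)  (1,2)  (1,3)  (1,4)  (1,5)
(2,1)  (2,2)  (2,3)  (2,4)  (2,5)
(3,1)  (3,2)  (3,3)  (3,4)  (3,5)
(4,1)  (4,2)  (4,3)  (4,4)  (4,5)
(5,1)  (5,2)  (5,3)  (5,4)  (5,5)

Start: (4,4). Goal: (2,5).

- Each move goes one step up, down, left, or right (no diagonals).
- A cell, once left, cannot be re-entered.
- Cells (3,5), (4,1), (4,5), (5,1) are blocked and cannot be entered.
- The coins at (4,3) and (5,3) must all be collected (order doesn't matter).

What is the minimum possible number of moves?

Any route passes through (4,3) and (5,3) in some order between (4,4) and (2,5). Summing Manhattan distances along each leg and taking the cheapest ordering ((4,4) → (4,3) → (5,3) → (2,5)) gives a lower bound of 1 + 1 + 5 = 7 moves.
A route of 7 moves achieves this: (4,4) → (5,4) → (5,3) → (4,3) → (3,3) → (2,3) → (2,4) → (2,5).
Since 7 matches the lower bound, it is optimal.

7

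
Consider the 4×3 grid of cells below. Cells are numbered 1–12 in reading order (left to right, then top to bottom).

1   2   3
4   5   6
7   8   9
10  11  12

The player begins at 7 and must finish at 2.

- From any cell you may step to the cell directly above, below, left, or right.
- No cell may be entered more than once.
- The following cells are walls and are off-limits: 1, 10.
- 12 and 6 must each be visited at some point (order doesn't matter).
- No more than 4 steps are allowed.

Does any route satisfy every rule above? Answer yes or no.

Even ignoring the no-revisit rule, getting from 7 to 2, taking the cheapest ordering 7 → 12 → 6 → 2 needs at least 3 + 2 + 2 = 7 moves (Manhattan distance per leg), which exceeds the 4-move limit.

no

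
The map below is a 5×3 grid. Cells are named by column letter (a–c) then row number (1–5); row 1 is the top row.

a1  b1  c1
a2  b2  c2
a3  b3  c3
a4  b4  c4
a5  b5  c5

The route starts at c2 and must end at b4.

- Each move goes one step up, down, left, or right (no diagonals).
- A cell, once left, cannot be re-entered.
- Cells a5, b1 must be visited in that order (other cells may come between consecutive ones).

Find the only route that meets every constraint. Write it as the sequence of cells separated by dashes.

c2 - c3 - c4 - c5 - b5 - a5 - a4 - a3 - a2 - a1 - b1 - b2 - b3 - b4

The waypoints must appear in the order a5, b1, with no cell reused.
Route from c2: down 3 to c5, left 2 to a5, up 4 to a1, right 1 to b1, down 3 to b4 — 13 moves in all.
Check: order respected (a5 at step 5, b1 at step 10).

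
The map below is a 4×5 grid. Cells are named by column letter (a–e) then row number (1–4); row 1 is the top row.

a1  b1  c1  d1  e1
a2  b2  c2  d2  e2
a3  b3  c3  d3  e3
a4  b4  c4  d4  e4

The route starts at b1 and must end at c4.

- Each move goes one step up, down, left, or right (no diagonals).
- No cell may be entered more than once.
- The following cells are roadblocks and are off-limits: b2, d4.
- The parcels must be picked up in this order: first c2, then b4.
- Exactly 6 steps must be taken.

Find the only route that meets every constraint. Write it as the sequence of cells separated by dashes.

The waypoints must appear in the order c2, b4, with no cell reused.
Route from b1: right to c1, 2× down (reaching c3), left to b3, down to b4, right to c4 — 6 moves in all.
Check: order respected (c2 at step 2, b4 at step 5); 6 moves as required.

b1 - c1 - c2 - c3 - b3 - b4 - c4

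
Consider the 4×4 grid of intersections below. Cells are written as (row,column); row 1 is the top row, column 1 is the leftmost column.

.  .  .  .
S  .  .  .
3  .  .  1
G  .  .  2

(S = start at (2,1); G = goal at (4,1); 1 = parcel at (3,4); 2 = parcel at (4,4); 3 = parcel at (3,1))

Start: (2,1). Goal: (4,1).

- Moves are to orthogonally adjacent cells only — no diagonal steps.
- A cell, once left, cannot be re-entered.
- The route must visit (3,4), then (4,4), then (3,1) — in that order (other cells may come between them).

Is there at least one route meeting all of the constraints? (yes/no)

One route that works: (2,1) → (2,2) → (2,3) → (3,3) → (3,4) → (4,4) → (4,3) → (4,2) → (3,2) → (3,1) → (4,1).

yes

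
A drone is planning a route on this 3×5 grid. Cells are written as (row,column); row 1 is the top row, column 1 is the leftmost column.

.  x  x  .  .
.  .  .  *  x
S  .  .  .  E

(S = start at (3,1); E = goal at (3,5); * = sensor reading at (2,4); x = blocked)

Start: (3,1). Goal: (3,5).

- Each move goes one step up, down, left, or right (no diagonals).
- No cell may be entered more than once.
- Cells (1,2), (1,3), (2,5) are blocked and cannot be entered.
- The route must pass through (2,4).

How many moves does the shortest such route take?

6

Any route passes through (2,4) somewhere between (3,1) and (3,5). Summing Manhattan distances along the two legs ((3,1) → (2,4) → (3,5)) gives a lower bound of 4 + 2 = 6 moves.
A route of 6 moves achieves this: (3,1) → (2,1) → (2,2) → (2,3) → (2,4) → (3,4) → (3,5).
Since 6 matches the lower bound, it is optimal.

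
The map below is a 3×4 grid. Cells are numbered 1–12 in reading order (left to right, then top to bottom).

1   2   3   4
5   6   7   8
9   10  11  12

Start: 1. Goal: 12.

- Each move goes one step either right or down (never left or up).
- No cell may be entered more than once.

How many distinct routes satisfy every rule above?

10

A right/down-only route from 1 to 12 makes exactly 2 down-moves and 3 right-moves in some order.
With no other constraints that would be C(5,2) = 10 routes.
That gives 10 routes.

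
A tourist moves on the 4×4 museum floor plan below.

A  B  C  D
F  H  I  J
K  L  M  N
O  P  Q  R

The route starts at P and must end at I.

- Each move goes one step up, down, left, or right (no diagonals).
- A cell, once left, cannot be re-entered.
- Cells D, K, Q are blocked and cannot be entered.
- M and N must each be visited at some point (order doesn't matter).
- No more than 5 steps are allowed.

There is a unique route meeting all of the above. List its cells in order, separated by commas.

P, L, M, N, J, I

The 5-move cap with required stops at M, N leaves no slack for detours.
Route from P: up 1 to L, right 2 to N, up 1 to J, left 1 to I — 5 moves in all.
Check: all required cells visited; 5 ≤ 5 moves.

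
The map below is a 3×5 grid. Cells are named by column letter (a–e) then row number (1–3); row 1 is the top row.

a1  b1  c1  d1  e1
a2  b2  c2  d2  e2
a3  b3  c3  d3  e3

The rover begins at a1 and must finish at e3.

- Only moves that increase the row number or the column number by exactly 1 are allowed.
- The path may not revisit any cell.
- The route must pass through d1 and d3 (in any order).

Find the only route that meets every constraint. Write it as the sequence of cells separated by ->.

a1 -> b1 -> c1 -> d1 -> d2 -> d3 -> e3

Moves only go right or down, so the column and row indices never decrease.
Route from a1: 3× right (reaching d1), 2× down (reaching d3), right to e3 — 6 moves in all.
Check: all required cells visited.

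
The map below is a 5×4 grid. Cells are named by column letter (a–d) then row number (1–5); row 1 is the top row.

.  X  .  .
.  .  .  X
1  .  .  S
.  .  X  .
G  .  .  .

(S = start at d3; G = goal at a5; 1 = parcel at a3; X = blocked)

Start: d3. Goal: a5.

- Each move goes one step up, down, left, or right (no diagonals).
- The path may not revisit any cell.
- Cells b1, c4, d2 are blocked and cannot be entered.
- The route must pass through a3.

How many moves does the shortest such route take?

5

Any route passes through a3 somewhere between d3 and a5. Summing Manhattan distances along the two legs (d3 → a3 → a5) gives a lower bound of 3 + 2 = 5 moves.
A route of 5 moves achieves this: d3 → c3 → b3 → a3 → a4 → a5.
Since 5 matches the lower bound, it is optimal.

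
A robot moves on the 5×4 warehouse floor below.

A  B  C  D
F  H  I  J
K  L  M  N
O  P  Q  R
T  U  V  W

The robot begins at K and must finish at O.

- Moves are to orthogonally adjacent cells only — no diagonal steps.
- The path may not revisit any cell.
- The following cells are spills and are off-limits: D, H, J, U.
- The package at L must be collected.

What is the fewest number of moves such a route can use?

Any route passes through L somewhere between K and O. Summing Manhattan distances along the two legs (K → L → O) gives a lower bound of 1 + 2 = 3 moves.
A route of 3 moves achieves this: K → L → P → O.
Since 3 matches the lower bound, it is optimal.

3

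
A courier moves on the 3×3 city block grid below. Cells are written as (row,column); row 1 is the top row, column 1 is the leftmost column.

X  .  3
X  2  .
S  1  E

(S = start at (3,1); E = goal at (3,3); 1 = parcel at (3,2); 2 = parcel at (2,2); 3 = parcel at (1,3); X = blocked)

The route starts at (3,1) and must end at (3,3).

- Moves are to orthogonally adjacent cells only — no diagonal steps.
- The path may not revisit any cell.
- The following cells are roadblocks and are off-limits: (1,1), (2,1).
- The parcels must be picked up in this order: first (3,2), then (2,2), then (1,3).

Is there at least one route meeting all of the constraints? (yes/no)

One route that works: (3,1) → (3,2) → (2,2) → (1,2) → (1,3) → (2,3) → (3,3).

yes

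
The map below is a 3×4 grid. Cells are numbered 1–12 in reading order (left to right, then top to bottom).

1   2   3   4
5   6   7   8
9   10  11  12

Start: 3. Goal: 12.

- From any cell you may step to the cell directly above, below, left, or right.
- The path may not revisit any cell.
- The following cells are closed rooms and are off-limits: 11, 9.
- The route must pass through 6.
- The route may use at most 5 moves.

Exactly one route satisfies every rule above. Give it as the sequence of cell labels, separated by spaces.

The budget equals the shortest possible length, so every move has to be on a shortest route through the required cells.
Route from 3: left to 2, down to 6, 2× right (reaching 8), down to 12 — 5 moves in all.
Check: all required cells visited; 5 ≤ 5 moves.

3 2 6 7 8 12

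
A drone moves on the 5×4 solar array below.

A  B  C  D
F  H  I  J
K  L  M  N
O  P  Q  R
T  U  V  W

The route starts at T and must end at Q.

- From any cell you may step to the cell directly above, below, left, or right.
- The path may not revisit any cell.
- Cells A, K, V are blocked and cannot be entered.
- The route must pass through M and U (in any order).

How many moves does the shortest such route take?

Any route passes through M and U in some order between T and Q. Summing Manhattan distances along each leg and taking the cheapest ordering (T → U → M → Q) gives a lower bound of 1 + 3 + 1 = 5 moves.
A route of 5 moves achieves this: T → U → P → L → M → Q.
Since 5 matches the lower bound, it is optimal.

5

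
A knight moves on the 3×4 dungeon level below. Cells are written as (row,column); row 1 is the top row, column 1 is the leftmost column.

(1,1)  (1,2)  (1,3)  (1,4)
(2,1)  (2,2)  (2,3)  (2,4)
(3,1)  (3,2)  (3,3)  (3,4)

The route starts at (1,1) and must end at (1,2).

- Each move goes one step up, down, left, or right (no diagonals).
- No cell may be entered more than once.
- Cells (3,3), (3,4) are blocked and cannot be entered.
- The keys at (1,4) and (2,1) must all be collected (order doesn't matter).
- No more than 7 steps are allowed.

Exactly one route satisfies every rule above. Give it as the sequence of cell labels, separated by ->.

(1,1) -> (2,1) -> (2,2) -> (2,3) -> (2,4) -> (1,4) -> (1,3) -> (1,2)

The budget equals the shortest possible length, so every move has to be on a shortest route through the required cells.
Route from (1,1): down 1 to (2,1), right 3 to (2,4), up 1 to (1,4), left 2 to (1,2) — 7 moves in all.
Check: all required cells visited; 7 ≤ 7 moves.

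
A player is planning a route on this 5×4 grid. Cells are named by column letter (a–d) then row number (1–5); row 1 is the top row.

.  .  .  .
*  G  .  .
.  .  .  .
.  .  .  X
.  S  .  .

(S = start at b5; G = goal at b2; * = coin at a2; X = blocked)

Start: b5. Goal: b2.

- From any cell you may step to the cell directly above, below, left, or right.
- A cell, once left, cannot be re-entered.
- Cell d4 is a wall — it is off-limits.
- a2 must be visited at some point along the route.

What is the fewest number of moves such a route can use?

5

Any route passes through a2 somewhere between b5 and b2. Summing Manhattan distances along the two legs (b5 → a2 → b2) gives a lower bound of 4 + 1 = 5 moves.
A route of 5 moves achieves this: b5 → b4 → b3 → a3 → a2 → b2.
Since 5 matches the lower bound, it is optimal.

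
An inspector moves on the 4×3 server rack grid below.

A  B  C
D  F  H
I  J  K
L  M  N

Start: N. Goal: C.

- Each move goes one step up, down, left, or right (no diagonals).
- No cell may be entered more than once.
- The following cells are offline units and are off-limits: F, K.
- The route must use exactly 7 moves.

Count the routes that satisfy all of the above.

Need simple routes of exactly 7 moves from N to C (Manhattan distance 3, so 2 moves are spent on a detour and 2 undoing it).
Enumerating: N M J I D A B C | N M L I D A B C.
That gives 2 routes.

2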